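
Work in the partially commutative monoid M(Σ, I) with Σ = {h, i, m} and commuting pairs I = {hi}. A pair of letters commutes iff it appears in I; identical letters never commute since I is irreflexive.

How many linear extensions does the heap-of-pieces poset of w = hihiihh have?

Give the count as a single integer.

35

#0=h has no predecessor
#1=i has no predecessor
#2=h depends on [0:h]
#3=i depends on [1:i]
#4=i depends on [3:i]
#5=h depends on [2:h]
#6=h depends on [5:h]
sources: [0:h, 1:i]
N(rest) = Σ N(rest − s) over sources s of rest; N(one piece) = 1:
  size 1 → [4]=1  [6]=1
  size 2 → [3,4]=1  [4,6]=2  [5,6]=1
  size 3 → [1,3,4]=1  [2,5,6]=1  [3,4,6]=3  [4,5,6]=3
  size 4 → [0,2,5,6]=1  [1,3,4,6]=4  [2,4,5,6]=4  [3,4,5,6]=6
  size 5 → [0,2,4,5,6]=5  [1,3,4,5,6]=10  [2,3,4,5,6]=10
  first=0(h) contributes 20
  first=1(i) contributes 15
|[w]| = 35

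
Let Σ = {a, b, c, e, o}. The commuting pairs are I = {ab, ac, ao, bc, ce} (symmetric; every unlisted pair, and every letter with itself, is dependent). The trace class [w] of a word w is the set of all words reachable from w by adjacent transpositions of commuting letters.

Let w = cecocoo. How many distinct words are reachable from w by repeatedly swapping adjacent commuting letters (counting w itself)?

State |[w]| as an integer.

piece 0:c — minimal
piece 1:e — minimal
piece 2:c rests on {0:c}
piece 3:o rests on {1:e, 2:c}
piece 4:c rests on {3:o}
piece 5:o rests on {4:c}
piece 6:o rests on {5:o}
minimal pieces: {0:c, 1:e}
ways to finish when only these pieces remain (= sum over removing one remaining piece with nothing left below it):
  1 left: {6}→1
  2 left: {5,6}→1
  3 left: {4,5,6}→1
  4 left: {3,4,5,6}→1
  5 left: {1,3,4,5,6}→1  {2,3,4,5,6}→1
  placing 0:c first → 2 extensions
  placing 1:e first → 1 extensions
total linear extensions = 3

3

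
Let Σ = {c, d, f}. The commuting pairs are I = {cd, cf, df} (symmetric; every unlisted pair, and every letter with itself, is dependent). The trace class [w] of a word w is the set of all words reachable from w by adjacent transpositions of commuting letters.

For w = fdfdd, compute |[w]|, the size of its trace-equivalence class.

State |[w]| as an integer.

#0=f has no predecessor
#1=d has no predecessor
#2=f depends on [0:f]
#3=d depends on [1:d]
#4=d depends on [3:d]
sources: [0:f, 1:d]
N(rest) = Σ N(rest − s) over sources s of rest; N(one piece) = 1:
  size 1 → [2]=1  [4]=1
  size 2 → [0,2]=1  [2,4]=2  [3,4]=1
  size 3 → [0,2,4]=3  [1,3,4]=1  [2,3,4]=3
  first=0(f) contributes 4
  first=1(d) contributes 6
|[w]| = 10

10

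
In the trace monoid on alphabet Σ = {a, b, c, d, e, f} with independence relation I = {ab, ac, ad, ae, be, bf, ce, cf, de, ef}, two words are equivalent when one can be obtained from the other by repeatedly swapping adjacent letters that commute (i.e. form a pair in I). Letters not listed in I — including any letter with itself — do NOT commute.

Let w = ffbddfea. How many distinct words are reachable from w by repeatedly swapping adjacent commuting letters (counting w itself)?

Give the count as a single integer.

piece 0:f — minimal
piece 1:f rests on {0:f}
piece 2:b — minimal
piece 3:d rests on {1:f, 2:b}
piece 4:d rests on {3:d}
piece 5:f rests on {4:d}
piece 6:e — minimal
piece 7:a rests on {5:f}
minimal pieces: {0:f, 2:b, 6:e}
ways to finish when only these pieces remain (= sum over removing one remaining piece with nothing left below it):
  1 left: {6}→1  {7}→1
  2 left: {5,7}→1  {6,7}→2
  3 left: {4,5,7}→1  {5,6,7}→3
  4 left: {3,4,5,7}→1  {4,5,6,7}→4
  5 left: {1,3,4,5,7}→1  {2,3,4,5,7}→1  {3,4,5,6,7}→5
  6 left: {0,1,3,4,5,7}→1  {1,2,3,4,5,7}→2  {1,3,4,5,6,7}→6  {2,3,4,5,6,7}→6
  placing 0:f first → 14 extensions
  placing 2:b first → 7 extensions
  placing 6:e first → 3 extensions
total linear extensions = 24

24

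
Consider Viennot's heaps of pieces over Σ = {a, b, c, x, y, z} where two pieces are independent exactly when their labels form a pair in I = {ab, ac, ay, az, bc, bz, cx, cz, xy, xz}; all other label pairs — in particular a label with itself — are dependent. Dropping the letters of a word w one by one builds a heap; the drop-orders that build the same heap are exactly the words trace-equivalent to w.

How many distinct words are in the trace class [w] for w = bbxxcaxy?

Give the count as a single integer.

25

#0=b has no predecessor
#1=b depends on [0:b]
#2=x depends on [1:b]
#3=x depends on [2:x]
#4=c has no predecessor
#5=a depends on [3:x]
#6=x depends on [5:a]
#7=y depends on [1:b, 4:c]
sources: [0:b, 4:c]
N(rest) = Σ N(rest − s) over sources s of rest; N(one piece) = 1:
  size 1 → [6]=1  [7]=1
  size 2 → [4,7]=1  [5,6]=1  [6,7]=2
  size 3 → [3,5,6]=1  [4,6,7]=3  [5,6,7]=3
  size 4 → [2,3,5,6]=1  [3,5,6,7]=4  [4,5,6,7]=6
  size 5 → [2,3,5,6,7]=5  [3,4,5,6,7]=10
  size 6 → [1,2,3,5,6,7]=5  [2,3,4,5,6,7]=15
  first=0(b) contributes 20
  first=4(c) contributes 5
|[w]| = 25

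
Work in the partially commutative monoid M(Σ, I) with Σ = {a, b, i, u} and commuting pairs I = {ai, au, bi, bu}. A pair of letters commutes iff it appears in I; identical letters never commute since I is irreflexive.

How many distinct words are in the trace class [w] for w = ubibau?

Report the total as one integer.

20

#0=u has no predecessor
#1=b has no predecessor
#2=i depends on [0:u]
#3=b depends on [1:b]
#4=a depends on [3:b]
#5=u depends on [2:i]
sources: [0:u, 1:b]
N(rest) = Σ N(rest − s) over sources s of rest; N(one piece) = 1:
  size 1 → [4]=1  [5]=1
  size 2 → [2,5]=1  [3,4]=1  [4,5]=2
  size 3 → [0,2,5]=1  [1,3,4]=1  [2,4,5]=3  [3,4,5]=3
  size 4 → [0,2,4,5]=4  [1,3,4,5]=4  [2,3,4,5]=6
  first=0(u) contributes 10
  first=1(b) contributes 10
|[w]| = 20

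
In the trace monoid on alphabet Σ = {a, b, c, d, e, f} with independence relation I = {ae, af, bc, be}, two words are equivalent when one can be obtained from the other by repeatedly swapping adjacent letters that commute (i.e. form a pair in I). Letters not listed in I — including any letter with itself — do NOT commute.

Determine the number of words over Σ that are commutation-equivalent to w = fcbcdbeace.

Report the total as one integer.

0(f) covers ∅
1(c) covers 0:f
2(b) covers 0:f
3(c) covers 1:c
4(d) covers 2:b, 3:c
5(b) covers 4:d
6(e) covers 4:d
7(a) covers 5:b
8(c) covers 6:e, 7:a
9(e) covers 8:c
floor of heap: 0:f
completions by unplaced set U, small U first (add the entries for U minus each lowest piece of U):
  |U|=1: {9}:1
  |U|=2: {8,9}:1
  |U|=3: {6,8,9}:1  {7,8,9}:1
  |U|=4: {5,7,8,9}:1  {6,7,8,9}:2
  |U|=5: {5,6,7,8,9}:3
  |U|=6: {4,5,6,7,8,9}:3
  |U|=7: {2,4,5,6,7,8,9}:3  {3,4,5,6,7,8,9}:3
  |U|=8: {1,3,4,5,6,7,8,9}:3  {2,3,4,5,6,7,8,9}:6
  start at 0(f): 9

9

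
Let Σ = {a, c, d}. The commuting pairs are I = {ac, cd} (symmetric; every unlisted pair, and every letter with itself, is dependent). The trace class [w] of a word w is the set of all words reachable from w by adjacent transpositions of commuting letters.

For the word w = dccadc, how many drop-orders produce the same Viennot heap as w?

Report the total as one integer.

20

piece 0:d — minimal
piece 1:c — minimal
piece 2:c rests on {1:c}
piece 3:a rests on {0:d}
piece 4:d rests on {3:a}
piece 5:c rests on {2:c}
minimal pieces: {0:d, 1:c}
ways to finish when only these pieces remain (= sum over removing one remaining piece with nothing left below it):
  1 left: {4}→1  {5}→1
  2 left: {2,5}→1  {3,4}→1  {4,5}→2
  3 left: {0,3,4}→1  {1,2,5}→1  {2,4,5}→3  {3,4,5}→3
  4 left: {0,3,4,5}→4  {1,2,4,5}→4  {2,3,4,5}→6
  placing 0:d first → 10 extensions
  placing 1:c first → 10 extensions
total linear extensions = 20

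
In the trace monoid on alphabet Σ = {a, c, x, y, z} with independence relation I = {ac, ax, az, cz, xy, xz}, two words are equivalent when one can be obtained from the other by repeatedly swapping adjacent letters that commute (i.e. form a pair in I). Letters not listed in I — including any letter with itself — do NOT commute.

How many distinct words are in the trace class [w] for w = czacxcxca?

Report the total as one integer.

252

#0=c has no predecessor
#1=z has no predecessor
#2=a has no predecessor
#3=c depends on [0:c]
#4=x depends on [3:c]
#5=c depends on [4:x]
#6=x depends on [5:c]
#7=c depends on [6:x]
#8=a depends on [2:a]
sources: [0:c, 1:z, 2:a]
N(rest) = Σ N(rest − s) over sources s of rest; N(one piece) = 1:
  size 1 → [1]=1  [7]=1  [8]=1
  size 2 → [1,7]=2  [1,8]=2  [2,8]=1  [6,7]=1  [7,8]=2
  size 3 → [1,2,8]=3  [1,6,7]=3  [1,7,8]=6  [2,7,8]=3  [5,6,7]=1  [6,7,8]=3
  size 4 → [1,2,7,8]=12  [1,5,6,7]=4  [1,6,7,8]=12  [2,6,7,8]=6  [4,5,6,7]=1  [5,6,7,8]=4
  size 5 → [1,2,6,7,8]=30  [1,4,5,6,7]=5  [1,5,6,7,8]=20  [2,5,6,7,8]=10  [3,4,5,6,7]=1  [4,5,6,7,8]=5
  size 6 → [0,3,4,5,6,7]=1  [1,2,5,6,7,8]=60  [1,3,4,5,6,7]=6  [1,4,5,6,7,8]=30  [2,4,5,6,7,8]=15  [3,4,5,6,7,8]=6
  size 7 → [0,1,3,4,5,6,7]=7  [0,3,4,5,6,7,8]=7  [1,2,4,5,6,7,8]=105  [1,3,4,5,6,7,8]=42  [2,3,4,5,6,7,8]=21
  first=0(c) contributes 168
  first=1(z) contributes 28
  first=2(a) contributes 56
|[w]| = 252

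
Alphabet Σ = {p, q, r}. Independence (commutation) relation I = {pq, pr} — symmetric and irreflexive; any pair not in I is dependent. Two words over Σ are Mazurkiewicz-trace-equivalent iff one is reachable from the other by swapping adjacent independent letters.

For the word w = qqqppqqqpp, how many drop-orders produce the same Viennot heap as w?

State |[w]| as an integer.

210

#0=q has no predecessor
#1=q depends on [0:q]
#2=q depends on [1:q]
#3=p has no predecessor
#4=p depends on [3:p]
#5=q depends on [2:q]
#6=q depends on [5:q]
#7=q depends on [6:q]
#8=p depends on [4:p]
#9=p depends on [8:p]
sources: [0:q, 3:p]
N(rest) = Σ N(rest − s) over sources s of rest; N(one piece) = 1:
  size 1 → [7]=1  [9]=1
  size 2 → [6,7]=1  [7,9]=2  [8,9]=1
  size 3 → [4,8,9]=1  [5,6,7]=1  [6,7,9]=3  [7,8,9]=3
  size 4 → [2,5,6,7]=1  [3,4,8,9]=1  [4,7,8,9]=4  [5,6,7,9]=4  [6,7,8,9]=6
  size 5 → [1,2,5,6,7]=1  [2,5,6,7,9]=5  [3,4,7,8,9]=5  [4,6,7,8,9]=10  [5,6,7,8,9]=10
  size 6 → [0,1,2,5,6,7]=1  [1,2,5,6,7,9]=6  [2,5,6,7,8,9]=15  [3,4,6,7,8,9]=15  [4,5,6,7,8,9]=20
  size 7 → [0,1,2,5,6,7,9]=7  [1,2,5,6,7,8,9]=21  [2,4,5,6,7,8,9]=35  [3,4,5,6,7,8,9]=35
  size 8 → [0,1,2,5,6,7,8,9]=28  [1,2,4,5,6,7,8,9]=56  [2,3,4,5,6,7,8,9]=70
  first=0(q) contributes 126
  first=3(p) contributes 84
|[w]| = 210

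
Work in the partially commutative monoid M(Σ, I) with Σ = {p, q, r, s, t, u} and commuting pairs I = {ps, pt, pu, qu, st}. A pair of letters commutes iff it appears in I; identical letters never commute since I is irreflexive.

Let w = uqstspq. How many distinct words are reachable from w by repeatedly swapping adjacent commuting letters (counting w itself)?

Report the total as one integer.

#0=u has no predecessor
#1=q has no predecessor
#2=s depends on [0:u, 1:q]
#3=t depends on [0:u, 1:q]
#4=s depends on [2:s]
#5=p depends on [1:q]
#6=q depends on [3:t, 4:s, 5:p]
sources: [0:u, 1:q]
N(rest) = Σ N(rest − s) over sources s of rest; N(one piece) = 1:
  size 1 → [6]=1
  size 2 → [3,6]=1  [4,6]=1  [5,6]=1
  size 3 → [2,4,6]=1  [3,4,6]=2  [3,5,6]=2  [4,5,6]=2
  size 4 → [2,3,4,6]=3  [2,4,5,6]=3  [3,4,5,6]=6
  size 5 → [0,2,3,4,6]=3  [2,3,4,5,6]=12
  first=0(u) contributes 12
  first=1(q) contributes 15
|[w]| = 27

27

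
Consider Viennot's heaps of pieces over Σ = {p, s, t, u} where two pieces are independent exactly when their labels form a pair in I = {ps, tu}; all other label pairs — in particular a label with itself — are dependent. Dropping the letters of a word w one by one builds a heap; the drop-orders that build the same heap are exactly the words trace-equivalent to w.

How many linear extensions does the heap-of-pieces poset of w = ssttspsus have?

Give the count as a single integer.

3

0(s) covers ∅
1(s) covers 0:s
2(t) covers 1:s
3(t) covers 2:t
4(s) covers 3:t
5(p) covers 3:t
6(s) covers 4:s
7(u) covers 5:p, 6:s
8(s) covers 7:u
floor of heap: 0:s
completions by unplaced set U, small U first (add the entries for U minus each lowest piece of U):
  |U|=1: {8}:1
  |U|=2: {7,8}:1
  |U|=3: {5,7,8}:1  {6,7,8}:1
  |U|=4: {4,6,7,8}:1  {5,6,7,8}:2
  |U|=5: {4,5,6,7,8}:3
  |U|=6: {3,4,5,6,7,8}:3
  |U|=7: {2,3,4,5,6,7,8}:3
  start at 0(s): 3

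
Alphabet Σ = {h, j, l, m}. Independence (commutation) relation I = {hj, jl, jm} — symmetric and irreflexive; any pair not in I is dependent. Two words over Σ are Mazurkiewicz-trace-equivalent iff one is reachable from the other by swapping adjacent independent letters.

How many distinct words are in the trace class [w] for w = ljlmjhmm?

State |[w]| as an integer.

28

#0=l has no predecessor
#1=j has no predecessor
#2=l depends on [0:l]
#3=m depends on [2:l]
#4=j depends on [1:j]
#5=h depends on [3:m]
#6=m depends on [5:h]
#7=m depends on [6:m]
sources: [0:l, 1:j]
N(rest) = Σ N(rest − s) over sources s of rest; N(one piece) = 1:
  size 1 → [4]=1  [7]=1
  size 2 → [1,4]=1  [4,7]=2  [6,7]=1
  size 3 → [1,4,7]=3  [4,6,7]=3  [5,6,7]=1
  size 4 → [1,4,6,7]=6  [3,5,6,7]=1  [4,5,6,7]=4
  size 5 → [1,4,5,6,7]=10  [2,3,5,6,7]=1  [3,4,5,6,7]=5
  size 6 → [0,2,3,5,6,7]=1  [1,3,4,5,6,7]=15  [2,3,4,5,6,7]=6
  first=0(l) contributes 21
  first=1(j) contributes 7
|[w]| = 28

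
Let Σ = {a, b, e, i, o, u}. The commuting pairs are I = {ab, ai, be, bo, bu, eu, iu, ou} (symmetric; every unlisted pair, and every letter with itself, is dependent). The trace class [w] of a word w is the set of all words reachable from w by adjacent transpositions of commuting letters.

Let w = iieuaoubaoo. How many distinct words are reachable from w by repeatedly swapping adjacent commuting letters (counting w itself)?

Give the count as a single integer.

68

piece 0:i — minimal
piece 1:i rests on {0:i}
piece 2:e rests on {1:i}
piece 3:u — minimal
piece 4:a rests on {2:e, 3:u}
piece 5:o rests on {4:a}
piece 6:u rests on {4:a}
piece 7:b rests on {1:i}
piece 8:a rests on {5:o, 6:u}
piece 9:o rests on {8:a}
piece 10:o rests on {9:o}
minimal pieces: {0:i, 3:u}
ways to finish when only these pieces remain (= sum over removing one remaining piece with nothing left below it):
  1 left: {7}→1  {10}→1
  2 left: {7,10}→2  {9,10}→1
  3 left: {7,9,10}→3  {8,9,10}→1
  4 left: {5,8,9,10}→1  {6,8,9,10}→1  {7,8,9,10}→4
  5 left: {5,6,8,9,10}→2  {5,7,8,9,10}→5  {6,7,8,9,10}→5
  6 left: {4,5,6,8,9,10}→2  {5,6,7,8,9,10}→12
  7 left: {2,4,5,6,8,9,10}→2  {3,4,5,6,8,9,10}→2  {4,5,6,7,8,9,10}→14
  8 left: {2,3,4,5,6,8,9,10}→4  {2,4,5,6,7,8,9,10}→16  {3,4,5,6,7,8,9,10}→16
  9 left: {1,2,4,5,6,7,8,9,10}→16  {2,3,4,5,6,7,8,9,10}→36
  placing 0:i first → 52 extensions
  placing 3:u first → 16 extensions
total linear extensions = 68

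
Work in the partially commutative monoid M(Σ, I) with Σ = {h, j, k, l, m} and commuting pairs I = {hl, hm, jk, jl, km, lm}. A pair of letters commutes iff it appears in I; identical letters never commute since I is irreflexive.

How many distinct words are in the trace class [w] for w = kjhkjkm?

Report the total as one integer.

12

piece 0:k — minimal
piece 1:j — minimal
piece 2:h rests on {0:k, 1:j}
piece 3:k rests on {2:h}
piece 4:j rests on {2:h}
piece 5:k rests on {3:k}
piece 6:m rests on {4:j}
minimal pieces: {0:k, 1:j}
ways to finish when only these pieces remain (= sum over removing one remaining piece with nothing left below it):
  1 left: {5}→1  {6}→1
  2 left: {3,5}→1  {4,6}→1  {5,6}→2
  3 left: {3,5,6}→3  {4,5,6}→3
  4 left: {3,4,5,6}→6
  5 left: {2,3,4,5,6}→6
  placing 0:k first → 6 extensions
  placing 1:j first → 6 extensions
total linear extensions = 12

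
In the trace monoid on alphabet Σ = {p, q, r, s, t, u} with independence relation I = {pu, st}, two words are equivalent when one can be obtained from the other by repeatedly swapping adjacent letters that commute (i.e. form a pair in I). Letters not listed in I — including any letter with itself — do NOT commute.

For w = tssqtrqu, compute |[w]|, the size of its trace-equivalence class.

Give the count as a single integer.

0(t) covers ∅
1(s) covers ∅
2(s) covers 1:s
3(q) covers 0:t, 2:s
4(t) covers 3:q
5(r) covers 4:t
6(q) covers 5:r
7(u) covers 6:q
floor of heap: 0:t, 1:s
completions by unplaced set U, small U first (add the entries for U minus each lowest piece of U):
  |U|=1: {7}:1
  |U|=2: {6,7}:1
  |U|=3: {5,6,7}:1
  |U|=4: {4,5,6,7}:1
  |U|=5: {3,4,5,6,7}:1
  |U|=6: {0,3,4,5,6,7}:1  {2,3,4,5,6,7}:1
  start at 0(t): 1
  start at 1(s): 2
sum over floor = 3

3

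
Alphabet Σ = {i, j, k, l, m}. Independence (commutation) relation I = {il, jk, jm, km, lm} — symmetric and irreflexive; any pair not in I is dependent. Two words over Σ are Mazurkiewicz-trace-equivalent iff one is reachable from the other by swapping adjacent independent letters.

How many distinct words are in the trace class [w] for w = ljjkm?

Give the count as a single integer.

0(l) covers ∅
1(j) covers 0:l
2(j) covers 1:j
3(k) covers 0:l
4(m) covers ∅
floor of heap: 0:l, 4:m
completions by unplaced set U, small U first (add the entries for U minus each lowest piece of U):
  |U|=1: {2}:1  {3}:1  {4}:1
  |U|=2: {1,2}:1  {2,3}:2  {2,4}:2  {3,4}:2
  |U|=3: {1,2,3}:3  {1,2,4}:3  {2,3,4}:6
  start at 0(l): 12
  start at 4(m): 3
sum over floor = 15

15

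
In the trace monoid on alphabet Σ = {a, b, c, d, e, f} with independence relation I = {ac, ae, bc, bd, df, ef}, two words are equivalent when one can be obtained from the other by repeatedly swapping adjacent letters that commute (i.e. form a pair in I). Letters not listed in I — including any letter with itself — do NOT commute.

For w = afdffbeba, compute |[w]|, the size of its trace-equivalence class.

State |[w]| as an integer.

5

piece 0:a — minimal
piece 1:f rests on {0:a}
piece 2:d rests on {0:a}
piece 3:f rests on {1:f}
piece 4:f rests on {3:f}
piece 5:b rests on {4:f}
piece 6:e rests on {2:d, 5:b}
piece 7:b rests on {6:e}
piece 8:a rests on {7:b}
minimal pieces: {0:a}
ways to finish when only these pieces remain (= sum over removing one remaining piece with nothing left below it):
  1 left: {8}→1
  2 left: {7,8}→1
  3 left: {6,7,8}→1
  4 left: {2,6,7,8}→1  {5,6,7,8}→1
  5 left: {2,5,6,7,8}→2  {4,5,6,7,8}→1
  6 left: {2,4,5,6,7,8}→3  {3,4,5,6,7,8}→1
  7 left: {1,3,4,5,6,7,8}→1  {2,3,4,5,6,7,8}→4
  placing 0:a first → 5 extensions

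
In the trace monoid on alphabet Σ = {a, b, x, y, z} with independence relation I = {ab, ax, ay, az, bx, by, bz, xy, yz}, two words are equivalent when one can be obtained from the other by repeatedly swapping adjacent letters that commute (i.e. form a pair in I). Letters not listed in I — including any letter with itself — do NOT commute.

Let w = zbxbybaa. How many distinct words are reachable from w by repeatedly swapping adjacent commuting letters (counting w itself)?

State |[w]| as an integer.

1680

piece 0:z — minimal
piece 1:b — minimal
piece 2:x rests on {0:z}
piece 3:b rests on {1:b}
piece 4:y — minimal
piece 5:b rests on {3:b}
piece 6:a — minimal
piece 7:a rests on {6:a}
minimal pieces: {0:z, 1:b, 4:y, 6:a}
ways to finish when only these pieces remain (= sum over removing one remaining piece with nothing left below it):
  1 left: {2}→1  {4}→1  {5}→1  {7}→1
  2 left: {0,2}→1  {2,4}→2  {2,5}→2  {2,7}→2  {3,5}→1  {4,5}→2  {4,7}→2  {5,7}→2  {6,7}→1
  3 left: {0,2,4}→3  {0,2,5}→3  {0,2,7}→3  {1,3,5}→1  {2,3,5}→3  {2,4,5}→6  {2,4,7}→6  {2,5,7}→6  {2,6,7}→3  {3,4,5}→3  {3,5,7}→3  {4,5,7}→6  {4,6,7}→3  {5,6,7}→3
  4 left: {0,2,3,5}→6  {0,2,4,5}→12  {0,2,4,7}→12  {0,2,5,7}→12  {0,2,6,7}→6  {1,2,3,5}→4  {1,3,4,5}→4  {1,3,5,7}→4  {2,3,4,5}→12  {2,3,5,7}→12  {2,4,5,7}→24  {2,4,6,7}→12  {2,5,6,7}→12  {3,4,5,7}→12  {3,5,6,7}→6  {4,5,6,7}→12
  5 left: {0,1,2,3,5}→10  {0,2,3,4,5}→30  {0,2,3,5,7}→30  {0,2,4,5,7}→60  {0,2,4,6,7}→30  {0,2,5,6,7}→30  {1,2,3,4,5}→20  {1,2,3,5,7}→20  {1,3,4,5,7}→20  {1,3,5,6,7}→10  {2,3,4,5,7}→60  {2,3,5,6,7}→30  {2,4,5,6,7}→60  {3,4,5,6,7}→30
  6 left: {0,1,2,3,4,5}→60  {0,1,2,3,5,7}→60  {0,2,3,4,5,7}→180  {0,2,3,5,6,7}→90  {0,2,4,5,6,7}→180  {1,2,3,4,5,7}→120  {1,2,3,5,6,7}→60  {1,3,4,5,6,7}→60  {2,3,4,5,6,7}→180
  placing 0:z first → 420 extensions
  placing 1:b first → 630 extensions
  placing 4:y first → 210 extensions
  placing 6:a first → 420 extensions
total linear extensions = 1680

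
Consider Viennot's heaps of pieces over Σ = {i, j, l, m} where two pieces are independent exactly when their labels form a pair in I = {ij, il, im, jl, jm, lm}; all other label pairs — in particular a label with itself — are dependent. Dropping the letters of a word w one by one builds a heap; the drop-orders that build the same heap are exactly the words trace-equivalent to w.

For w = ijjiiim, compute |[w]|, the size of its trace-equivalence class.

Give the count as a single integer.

0(i) covers ∅
1(j) covers ∅
2(j) covers 1:j
3(i) covers 0:i
4(i) covers 3:i
5(i) covers 4:i
6(m) covers ∅
floor of heap: 0:i, 1:j, 6:m
completions by unplaced set U, small U first (add the entries for U minus each lowest piece of U):
  |U|=1: {2}:1  {5}:1  {6}:1
  |U|=2: {1,2}:1  {2,5}:2  {2,6}:2  {4,5}:1  {5,6}:2
  |U|=3: {1,2,5}:3  {1,2,6}:3  {2,4,5}:3  {2,5,6}:6  {3,4,5}:1  {4,5,6}:3
  |U|=4: {0,3,4,5}:1  {1,2,4,5}:6  {1,2,5,6}:12  {2,3,4,5}:4  {2,4,5,6}:12  {3,4,5,6}:4
  |U|=5: {0,2,3,4,5}:5  {0,3,4,5,6}:5  {1,2,3,4,5}:10  {1,2,4,5,6}:30  {2,3,4,5,6}:20
  start at 0(i): 60
  start at 1(j): 30
  start at 6(m): 15
sum over floor = 105

105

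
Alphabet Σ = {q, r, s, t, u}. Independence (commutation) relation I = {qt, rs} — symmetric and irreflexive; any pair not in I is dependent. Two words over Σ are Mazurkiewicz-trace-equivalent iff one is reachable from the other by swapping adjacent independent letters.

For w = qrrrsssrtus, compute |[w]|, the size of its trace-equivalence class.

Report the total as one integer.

drop 0:q onto floor
drop 1:r onto {0:q}
drop 2:r onto {1:r}
drop 3:r onto {2:r}
drop 4:s onto {0:q}
drop 5:s onto {4:s}
drop 6:s onto {5:s}
drop 7:r onto {3:r}
drop 8:t onto {6:s, 7:r}
drop 9:u onto {8:t}
drop 10:s onto {9:u}
ground layer = {0:q}
drop-orders for the pieces not yet dropped (sum over which currently-grounded one goes next):
  1 to go: {10} 1
  2 to go: {9,10} 1
  3 to go: {8,9,10} 1
  4 to go: {6,8,9,10} 1  {7,8,9,10} 1
  5 to go: {3,7,8,9,10} 1  {5,6,8,9,10} 1  {6,7,8,9,10} 2
  6 to go: {2,3,7,8,9,10} 1  {3,6,7,8,9,10} 3  {4,5,6,8,9,10} 1  {5,6,7,8,9,10} 3
  7 to go: {1,2,3,7,8,9,10} 1  {2,3,6,7,8,9,10} 4  {3,5,6,7,8,9,10} 6  {4,5,6,7,8,9,10} 4
  8 to go: {1,2,3,6,7,8,9,10} 5  {2,3,5,6,7,8,9,10} 10  {3,4,5,6,7,8,9,10} 10
  9 to go: {1,2,3,5,6,7,8,9,10} 15  {2,3,4,5,6,7,8,9,10} 20
  if 0:q drops first: 35 orders

35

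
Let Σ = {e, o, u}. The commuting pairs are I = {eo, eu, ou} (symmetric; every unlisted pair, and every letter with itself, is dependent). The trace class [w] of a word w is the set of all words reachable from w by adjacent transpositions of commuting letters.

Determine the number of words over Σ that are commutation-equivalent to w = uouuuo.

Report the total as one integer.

#0=u has no predecessor
#1=o has no predecessor
#2=u depends on [0:u]
#3=u depends on [2:u]
#4=u depends on [3:u]
#5=o depends on [1:o]
sources: [0:u, 1:o]
N(rest) = Σ N(rest − s) over sources s of rest; N(one piece) = 1:
  size 1 → [4]=1  [5]=1
  size 2 → [1,5]=1  [3,4]=1  [4,5]=2
  size 3 → [1,4,5]=3  [2,3,4]=1  [3,4,5]=3
  size 4 → [0,2,3,4]=1  [1,3,4,5]=6  [2,3,4,5]=4
  first=0(u) contributes 10
  first=1(o) contributes 5
|[w]| = 15

15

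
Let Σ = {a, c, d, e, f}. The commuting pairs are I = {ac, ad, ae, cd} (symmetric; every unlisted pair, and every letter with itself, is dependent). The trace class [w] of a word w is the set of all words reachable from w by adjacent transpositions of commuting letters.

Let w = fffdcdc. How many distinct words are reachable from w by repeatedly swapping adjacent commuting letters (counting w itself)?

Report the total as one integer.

piece 0:f — minimal
piece 1:f rests on {0:f}
piece 2:f rests on {1:f}
piece 3:d rests on {2:f}
piece 4:c rests on {2:f}
piece 5:d rests on {3:d}
piece 6:c rests on {4:c}
minimal pieces: {0:f}
ways to finish when only these pieces remain (= sum over removing one remaining piece with nothing left below it):
  1 left: {5}→1  {6}→1
  2 left: {3,5}→1  {4,6}→1  {5,6}→2
  3 left: {3,5,6}→3  {4,5,6}→3
  4 left: {3,4,5,6}→6
  5 left: {2,3,4,5,6}→6
  placing 0:f first → 6 extensions

6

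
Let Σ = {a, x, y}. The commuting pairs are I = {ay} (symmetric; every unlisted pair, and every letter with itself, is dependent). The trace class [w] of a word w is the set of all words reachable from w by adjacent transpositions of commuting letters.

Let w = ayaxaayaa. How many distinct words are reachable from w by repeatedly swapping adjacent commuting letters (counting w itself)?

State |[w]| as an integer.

0(a) covers ∅
1(y) covers ∅
2(a) covers 0:a
3(x) covers 1:y, 2:a
4(a) covers 3:x
5(a) covers 4:a
6(y) covers 3:x
7(a) covers 5:a
8(a) covers 7:a
floor of heap: 0:a, 1:y
completions by unplaced set U, small U first (add the entries for U minus each lowest piece of U):
  |U|=1: {6}:1  {8}:1
  |U|=2: {6,8}:2  {7,8}:1
  |U|=3: {5,7,8}:1  {6,7,8}:3
  |U|=4: {4,5,7,8}:1  {5,6,7,8}:4
  |U|=5: {4,5,6,7,8}:5
  |U|=6: {3,4,5,6,7,8}:5
  |U|=7: {1,3,4,5,6,7,8}:5  {2,3,4,5,6,7,8}:5
  start at 0(a): 10
  start at 1(y): 5
sum over floor = 15

15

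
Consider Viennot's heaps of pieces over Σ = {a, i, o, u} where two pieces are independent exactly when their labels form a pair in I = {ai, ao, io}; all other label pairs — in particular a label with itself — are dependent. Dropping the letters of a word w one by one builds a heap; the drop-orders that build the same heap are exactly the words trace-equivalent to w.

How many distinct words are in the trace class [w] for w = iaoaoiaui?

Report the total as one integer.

0(i) covers ∅
1(a) covers ∅
2(o) covers ∅
3(a) covers 1:a
4(o) covers 2:o
5(i) covers 0:i
6(a) covers 3:a
7(u) covers 4:o, 5:i, 6:a
8(i) covers 7:u
floor of heap: 0:i, 1:a, 2:o
completions by unplaced set U, small U first (add the entries for U minus each lowest piece of U):
  |U|=1: {8}:1
  |U|=2: {7,8}:1
  |U|=3: {4,7,8}:1  {5,7,8}:1  {6,7,8}:1
  |U|=4: {0,5,7,8}:1  {2,4,7,8}:1  {3,6,7,8}:1  {4,5,7,8}:2  {4,6,7,8}:2  {5,6,7,8}:2
  |U|=5: {0,4,5,7,8}:3  {0,5,6,7,8}:3  {1,3,6,7,8}:1  {2,4,5,7,8}:3  {2,4,6,7,8}:3  {3,4,6,7,8}:3  {3,5,6,7,8}:3  {4,5,6,7,8}:6
  |U|=6: {0,2,4,5,7,8}:6  {0,3,5,6,7,8}:6  {0,4,5,6,7,8}:12  {1,3,4,6,7,8}:4  {1,3,5,6,7,8}:4  {2,3,4,6,7,8}:6  {2,4,5,6,7,8}:12  {3,4,5,6,7,8}:12
  |U|=7: {0,1,3,5,6,7,8}:10  {0,2,4,5,6,7,8}:30  {0,3,4,5,6,7,8}:30  {1,2,3,4,6,7,8}:10  {1,3,4,5,6,7,8}:20  {2,3,4,5,6,7,8}:30
  start at 0(i): 60
  start at 1(a): 90
  start at 2(o): 60
sum over floor = 210

210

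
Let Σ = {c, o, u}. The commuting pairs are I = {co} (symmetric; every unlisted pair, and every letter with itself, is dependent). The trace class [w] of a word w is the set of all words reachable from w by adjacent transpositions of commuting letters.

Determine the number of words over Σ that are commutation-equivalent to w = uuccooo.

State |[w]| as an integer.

10

#0=u has no predecessor
#1=u depends on [0:u]
#2=c depends on [1:u]
#3=c depends on [2:c]
#4=o depends on [1:u]
#5=o depends on [4:o]
#6=o depends on [5:o]
sources: [0:u]
N(rest) = Σ N(rest − s) over sources s of rest; N(one piece) = 1:
  size 1 → [3]=1  [6]=1
  size 2 → [2,3]=1  [3,6]=2  [5,6]=1
  size 3 → [2,3,6]=3  [3,5,6]=3  [4,5,6]=1
  size 4 → [2,3,5,6]=6  [3,4,5,6]=4
  size 5 → [2,3,4,5,6]=10
  first=0(u) contributes 10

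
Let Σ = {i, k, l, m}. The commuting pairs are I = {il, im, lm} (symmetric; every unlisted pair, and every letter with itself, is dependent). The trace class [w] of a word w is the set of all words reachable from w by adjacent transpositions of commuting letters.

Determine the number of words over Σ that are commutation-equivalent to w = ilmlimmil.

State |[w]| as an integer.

piece 0:i — minimal
piece 1:l — minimal
piece 2:m — minimal
piece 3:l rests on {1:l}
piece 4:i rests on {0:i}
piece 5:m rests on {2:m}
piece 6:m rests on {5:m}
piece 7:i rests on {4:i}
piece 8:l rests on {3:l}
minimal pieces: {0:i, 1:l, 2:m}
ways to finish when only these pieces remain (= sum over removing one remaining piece with nothing left below it):
  1 left: {6}→1  {7}→1  {8}→1
  2 left: {3,8}→1  {4,7}→1  {5,6}→1  {6,7}→2  {6,8}→2  {7,8}→2
  3 left: {0,4,7}→1  {1,3,8}→1  {2,5,6}→1  {3,6,8}→3  {3,7,8}→3  {4,6,7}→3  {4,7,8}→3  {5,6,7}→3  {5,6,8}→3  {6,7,8}→6
  4 left: {0,4,6,7}→4  {0,4,7,8}→4  {1,3,6,8}→4  {1,3,7,8}→4  {2,5,6,7}→4  {2,5,6,8}→4  {3,4,7,8}→6  {3,5,6,8}→6  {3,6,7,8}→12  {4,5,6,7}→6  {4,6,7,8}→12  {5,6,7,8}→12
  5 left: {0,3,4,7,8}→10  {0,4,5,6,7}→10  {0,4,6,7,8}→20  {1,3,4,7,8}→10  {1,3,5,6,8}→10  {1,3,6,7,8}→20  {2,3,5,6,8}→10  {2,4,5,6,7}→10  {2,5,6,7,8}→20  {3,4,6,7,8}→30  {3,5,6,7,8}→30  {4,5,6,7,8}→30
  6 left: {0,1,3,4,7,8}→20  {0,2,4,5,6,7}→20  {0,3,4,6,7,8}→60  {0,4,5,6,7,8}→60  {1,2,3,5,6,8}→20  {1,3,4,6,7,8}→60  {1,3,5,6,7,8}→60  {2,3,5,6,7,8}→60  {2,4,5,6,7,8}→60  {3,4,5,6,7,8}→90
  7 left: {0,1,3,4,6,7,8}→140  {0,2,4,5,6,7,8}→140  {0,3,4,5,6,7,8}→210  {1,2,3,5,6,7,8}→140  {1,3,4,5,6,7,8}→210  {2,3,4,5,6,7,8}→210
  placing 0:i first → 560 extensions
  placing 1:l first → 560 extensions
  placing 2:m first → 560 extensions
total linear extensions = 1680

1680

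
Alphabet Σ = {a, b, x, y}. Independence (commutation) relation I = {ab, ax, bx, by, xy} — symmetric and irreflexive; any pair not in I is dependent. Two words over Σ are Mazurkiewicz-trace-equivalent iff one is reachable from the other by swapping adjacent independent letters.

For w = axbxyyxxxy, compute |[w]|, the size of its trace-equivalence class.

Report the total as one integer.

1260

0(a) covers ∅
1(x) covers ∅
2(b) covers ∅
3(x) covers 1:x
4(y) covers 0:a
5(y) covers 4:y
6(x) covers 3:x
7(x) covers 6:x
8(x) covers 7:x
9(y) covers 5:y
floor of heap: 0:a, 1:x, 2:b
completions by unplaced set U, small U first (add the entries for U minus each lowest piece of U):
  |U|=1: {2}:1  {8}:1  {9}:1
  |U|=2: {2,8}:2  {2,9}:2  {5,9}:1  {7,8}:1  {8,9}:2
  |U|=3: {2,5,9}:3  {2,7,8}:3  {2,8,9}:6  {4,5,9}:1  {5,8,9}:3  {6,7,8}:1  {7,8,9}:3
  |U|=4: {0,4,5,9}:1  {2,4,5,9}:4  {2,5,8,9}:12  {2,6,7,8}:4  {2,7,8,9}:12  {3,6,7,8}:1  {4,5,8,9}:4  {5,7,8,9}:6  {6,7,8,9}:4
  |U|=5: {0,2,4,5,9}:5  {0,4,5,8,9}:5  {1,3,6,7,8}:1  {2,3,6,7,8}:5  {2,4,5,8,9}:20  {2,5,7,8,9}:30  {2,6,7,8,9}:20  {3,6,7,8,9}:5  {4,5,7,8,9}:10  {5,6,7,8,9}:10
  |U|=6: {0,2,4,5,8,9}:30  {0,4,5,7,8,9}:15  {1,2,3,6,7,8}:6  {1,3,6,7,8,9}:6  {2,3,6,7,8,9}:30  {2,4,5,7,8,9}:60  {2,5,6,7,8,9}:60  {3,5,6,7,8,9}:15  {4,5,6,7,8,9}:20
  |U|=7: {0,2,4,5,7,8,9}:105  {0,4,5,6,7,8,9}:35  {1,2,3,6,7,8,9}:42  {1,3,5,6,7,8,9}:21  {2,3,5,6,7,8,9}:105  {2,4,5,6,7,8,9}:140  {3,4,5,6,7,8,9}:35
  |U|=8: {0,2,4,5,6,7,8,9}:280  {0,3,4,5,6,7,8,9}:70  {1,2,3,5,6,7,8,9}:168  {1,3,4,5,6,7,8,9}:56  {2,3,4,5,6,7,8,9}:280
  start at 0(a): 504
  start at 1(x): 630
  start at 2(b): 126
sum over floor = 1260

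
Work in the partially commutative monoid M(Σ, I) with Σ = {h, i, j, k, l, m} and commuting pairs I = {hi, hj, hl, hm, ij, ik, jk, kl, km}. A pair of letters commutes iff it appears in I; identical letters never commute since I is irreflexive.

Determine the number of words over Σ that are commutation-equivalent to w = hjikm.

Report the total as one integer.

20

0(h) covers ∅
1(j) covers ∅
2(i) covers ∅
3(k) covers 0:h
4(m) covers 1:j, 2:i
floor of heap: 0:h, 1:j, 2:i
completions by unplaced set U, small U first (add the entries for U minus each lowest piece of U):
  |U|=1: {3}:1  {4}:1
  |U|=2: {0,3}:1  {1,4}:1  {2,4}:1  {3,4}:2
  |U|=3: {0,3,4}:3  {1,2,4}:2  {1,3,4}:3  {2,3,4}:3
  start at 0(h): 8
  start at 1(j): 6
  start at 2(i): 6
sum over floor = 20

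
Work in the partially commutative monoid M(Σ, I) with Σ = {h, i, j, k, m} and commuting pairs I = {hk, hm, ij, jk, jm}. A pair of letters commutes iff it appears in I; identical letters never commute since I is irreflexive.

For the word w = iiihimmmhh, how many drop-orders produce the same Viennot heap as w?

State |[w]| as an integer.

10

0(i) covers ∅
1(i) covers 0:i
2(i) covers 1:i
3(h) covers 2:i
4(i) covers 3:h
5(m) covers 4:i
6(m) covers 5:m
7(m) covers 6:m
8(h) covers 4:i
9(h) covers 8:h
floor of heap: 0:i
completions by unplaced set U, small U first (add the entries for U minus each lowest piece of U):
  |U|=1: {7}:1  {9}:1
  |U|=2: {6,7}:1  {7,9}:2  {8,9}:1
  |U|=3: {5,6,7}:1  {6,7,9}:3  {7,8,9}:3
  |U|=4: {5,6,7,9}:4  {6,7,8,9}:6
  |U|=5: {5,6,7,8,9}:10
  |U|=6: {4,5,6,7,8,9}:10
  |U|=7: {3,4,5,6,7,8,9}:10
  |U|=8: {2,3,4,5,6,7,8,9}:10
  start at 0(i): 10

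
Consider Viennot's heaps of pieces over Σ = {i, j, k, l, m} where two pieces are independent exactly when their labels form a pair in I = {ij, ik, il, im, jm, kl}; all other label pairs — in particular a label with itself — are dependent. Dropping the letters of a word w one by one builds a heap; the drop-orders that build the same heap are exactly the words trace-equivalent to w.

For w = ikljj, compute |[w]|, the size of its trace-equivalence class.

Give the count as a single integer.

10

drop 0:i onto floor
drop 1:k onto floor
drop 2:l onto floor
drop 3:j onto {1:k, 2:l}
drop 4:j onto {3:j}
ground layer = {0:i, 1:k, 2:l}
drop-orders for the pieces not yet dropped (sum over which currently-grounded one goes next):
  1 to go: {0} 1  {4} 1
  2 to go: {0,4} 2  {3,4} 1
  3 to go: {0,3,4} 3  {1,3,4} 1  {2,3,4} 1
  if 0:i drops first: 2 orders
  if 1:k drops first: 4 orders
  if 2:l drops first: 4 orders
heap linearizations: 10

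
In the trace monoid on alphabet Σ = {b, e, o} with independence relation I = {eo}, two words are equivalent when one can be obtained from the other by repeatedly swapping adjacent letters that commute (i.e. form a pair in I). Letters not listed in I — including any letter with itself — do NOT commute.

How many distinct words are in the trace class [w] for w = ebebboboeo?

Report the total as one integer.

drop 0:e onto floor
drop 1:b onto {0:e}
drop 2:e onto {1:b}
drop 3:b onto {2:e}
drop 4:b onto {3:b}
drop 5:o onto {4:b}
drop 6:b onto {5:o}
drop 7:o onto {6:b}
drop 8:e onto {6:b}
drop 9:o onto {7:o}
ground layer = {0:e}
drop-orders for the pieces not yet dropped (sum over which currently-grounded one goes next):
  1 to go: {8} 1  {9} 1
  2 to go: {7,9} 1  {8,9} 2
  3 to go: {7,8,9} 3
  4 to go: {6,7,8,9} 3
  5 to go: {5,6,7,8,9} 3
  6 to go: {4,5,6,7,8,9} 3
  7 to go: {3,4,5,6,7,8,9} 3
  8 to go: {2,3,4,5,6,7,8,9} 3
  if 0:e drops first: 3 orders

3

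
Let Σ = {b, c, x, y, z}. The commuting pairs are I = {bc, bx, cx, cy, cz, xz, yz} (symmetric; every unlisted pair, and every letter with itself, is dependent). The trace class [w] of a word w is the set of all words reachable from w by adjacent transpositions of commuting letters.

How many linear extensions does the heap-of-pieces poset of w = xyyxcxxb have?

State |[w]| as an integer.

0(x) covers ∅
1(y) covers 0:x
2(y) covers 1:y
3(x) covers 2:y
4(c) covers ∅
5(x) covers 3:x
6(x) covers 5:x
7(b) covers 2:y
floor of heap: 0:x, 4:c
completions by unplaced set U, small U first (add the entries for U minus each lowest piece of U):
  |U|=1: {4}:1  {6}:1  {7}:1
  |U|=2: {4,6}:2  {4,7}:2  {5,6}:1  {6,7}:2
  |U|=3: {3,5,6}:1  {4,5,6}:3  {4,6,7}:6  {5,6,7}:3
  |U|=4: {3,4,5,6}:4  {3,5,6,7}:4  {4,5,6,7}:12
  |U|=5: {2,3,5,6,7}:4  {3,4,5,6,7}:20
  |U|=6: {1,2,3,5,6,7}:4  {2,3,4,5,6,7}:24
  start at 0(x): 28
  start at 4(c): 4
sum over floor = 32

32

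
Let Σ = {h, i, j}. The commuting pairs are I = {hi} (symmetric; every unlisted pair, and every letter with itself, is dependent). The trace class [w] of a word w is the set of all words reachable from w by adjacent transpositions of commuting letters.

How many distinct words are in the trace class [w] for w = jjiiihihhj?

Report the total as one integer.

0(j) covers ∅
1(j) covers 0:j
2(i) covers 1:j
3(i) covers 2:i
4(i) covers 3:i
5(h) covers 1:j
6(i) covers 4:i
7(h) covers 5:h
8(h) covers 7:h
9(j) covers 6:i, 8:h
floor of heap: 0:j
completions by unplaced set U, small U first (add the entries for U minus each lowest piece of U):
  |U|=1: {9}:1
  |U|=2: {6,9}:1  {8,9}:1
  |U|=3: {4,6,9}:1  {6,8,9}:2  {7,8,9}:1
  |U|=4: {3,4,6,9}:1  {4,6,8,9}:3  {5,7,8,9}:1  {6,7,8,9}:3
  |U|=5: {2,3,4,6,9}:1  {3,4,6,8,9}:4  {4,6,7,8,9}:6  {5,6,7,8,9}:4
  |U|=6: {2,3,4,6,8,9}:5  {3,4,6,7,8,9}:10  {4,5,6,7,8,9}:10
  |U|=7: {2,3,4,6,7,8,9}:15  {3,4,5,6,7,8,9}:20
  |U|=8: {2,3,4,5,6,7,8,9}:35
  start at 0(j): 35

35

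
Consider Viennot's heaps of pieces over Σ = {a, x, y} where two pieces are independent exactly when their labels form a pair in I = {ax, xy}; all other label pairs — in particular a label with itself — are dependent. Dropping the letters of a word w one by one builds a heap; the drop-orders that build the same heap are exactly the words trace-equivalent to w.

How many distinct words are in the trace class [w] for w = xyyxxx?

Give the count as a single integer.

15

0(x) covers ∅
1(y) covers ∅
2(y) covers 1:y
3(x) covers 0:x
4(x) covers 3:x
5(x) covers 4:x
floor of heap: 0:x, 1:y
completions by unplaced set U, small U first (add the entries for U minus each lowest piece of U):
  |U|=1: {2}:1  {5}:1
  |U|=2: {1,2}:1  {2,5}:2  {4,5}:1
  |U|=3: {1,2,5}:3  {2,4,5}:3  {3,4,5}:1
  |U|=4: {0,3,4,5}:1  {1,2,4,5}:6  {2,3,4,5}:4
  start at 0(x): 10
  start at 1(y): 5
sum over floor = 15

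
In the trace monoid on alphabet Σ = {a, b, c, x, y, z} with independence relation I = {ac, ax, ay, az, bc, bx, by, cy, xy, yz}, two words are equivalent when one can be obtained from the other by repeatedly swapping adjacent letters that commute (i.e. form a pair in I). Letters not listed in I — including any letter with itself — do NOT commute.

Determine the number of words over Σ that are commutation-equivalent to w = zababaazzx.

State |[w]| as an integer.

20

0(z) covers ∅
1(a) covers ∅
2(b) covers 0:z, 1:a
3(a) covers 2:b
4(b) covers 3:a
5(a) covers 4:b
6(a) covers 5:a
7(z) covers 4:b
8(z) covers 7:z
9(x) covers 8:z
floor of heap: 0:z, 1:a
completions by unplaced set U, small U first (add the entries for U minus each lowest piece of U):
  |U|=1: {6}:1  {9}:1
  |U|=2: {5,6}:1  {6,9}:2  {8,9}:1
  |U|=3: {5,6,9}:3  {6,8,9}:3  {7,8,9}:1
  |U|=4: {5,6,8,9}:6  {6,7,8,9}:4
  |U|=5: {5,6,7,8,9}:10
  |U|=6: {4,5,6,7,8,9}:10
  |U|=7: {3,4,5,6,7,8,9}:10
  |U|=8: {2,3,4,5,6,7,8,9}:10
  start at 0(z): 10
  start at 1(a): 10
sum over floor = 20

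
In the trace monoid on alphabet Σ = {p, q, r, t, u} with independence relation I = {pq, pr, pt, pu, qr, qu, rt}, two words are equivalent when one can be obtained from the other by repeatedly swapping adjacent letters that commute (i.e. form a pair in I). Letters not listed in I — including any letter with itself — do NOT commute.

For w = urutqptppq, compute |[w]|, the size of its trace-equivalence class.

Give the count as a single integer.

0(u) covers ∅
1(r) covers 0:u
2(u) covers 1:r
3(t) covers 2:u
4(q) covers 3:t
5(p) covers ∅
6(t) covers 4:q
7(p) covers 5:p
8(p) covers 7:p
9(q) covers 6:t
floor of heap: 0:u, 5:p
completions by unplaced set U, small U first (add the entries for U minus each lowest piece of U):
  |U|=1: {8}:1  {9}:1
  |U|=2: {6,9}:1  {7,8}:1  {8,9}:2
  |U|=3: {4,6,9}:1  {5,7,8}:1  {6,8,9}:3  {7,8,9}:3
  |U|=4: {3,4,6,9}:1  {4,6,8,9}:4  {5,7,8,9}:4  {6,7,8,9}:6
  |U|=5: {2,3,4,6,9}:1  {3,4,6,8,9}:5  {4,6,7,8,9}:10  {5,6,7,8,9}:10
  |U|=6: {1,2,3,4,6,9}:1  {2,3,4,6,8,9}:6  {3,4,6,7,8,9}:15  {4,5,6,7,8,9}:20
  |U|=7: {0,1,2,3,4,6,9}:1  {1,2,3,4,6,8,9}:7  {2,3,4,6,7,8,9}:21  {3,4,5,6,7,8,9}:35
  |U|=8: {0,1,2,3,4,6,8,9}:8  {1,2,3,4,6,7,8,9}:28  {2,3,4,5,6,7,8,9}:56
  start at 0(u): 84
  start at 5(p): 36
sum over floor = 120

120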